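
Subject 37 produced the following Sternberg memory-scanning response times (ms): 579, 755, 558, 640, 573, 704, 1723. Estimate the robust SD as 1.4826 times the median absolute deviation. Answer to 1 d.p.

99.3 ms

Sorted: 558, 573, 579, 640, 704, 755, 1723 → median = 640
|x − 640| sorted: 0, 61, 64, 67, 82, 115, 1083 → MAD = 67
Robust SD ≈ 1.4826 × 67 = 99.334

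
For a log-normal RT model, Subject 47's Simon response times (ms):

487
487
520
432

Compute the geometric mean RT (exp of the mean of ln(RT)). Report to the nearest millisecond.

480 ms

ln(RT): 6.1883, 6.1883, 6.2538, 6.0684
Mean ln(RT) = 24.6988/4 = 6.17470
Geometric mean = exp(6.17470) = 480.44 ms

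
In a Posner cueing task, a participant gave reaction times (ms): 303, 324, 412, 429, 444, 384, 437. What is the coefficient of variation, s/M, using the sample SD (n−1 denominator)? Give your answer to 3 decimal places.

n = 7, Σ = 2733, M = 390.4286
Σ(x−M)² = 19089.714; s = √(19089.714/6) = 56.4058
CV = 56.4058 / 390.4286 = 0.14447

0.144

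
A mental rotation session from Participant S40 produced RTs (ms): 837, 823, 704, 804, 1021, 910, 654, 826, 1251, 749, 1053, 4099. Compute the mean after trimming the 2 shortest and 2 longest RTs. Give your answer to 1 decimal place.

877.9 ms

Sorted: 654, 704, 749, 804, 823, 826, 837, 910, 1021, 1053, 1251, 4099
Drop lowest 2 (654, 704) and highest 2 (1251, 4099)
Remaining (n=8): Σ = 7023, mean = 7023/8 = 877.875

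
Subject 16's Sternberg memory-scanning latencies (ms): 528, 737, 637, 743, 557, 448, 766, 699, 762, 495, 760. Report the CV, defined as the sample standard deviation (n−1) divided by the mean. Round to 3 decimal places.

n = 11, Σ = 7132, M = 648.3636
Σ(x−M)² = 145220.545; s = √(145220.545/10) = 120.5075
CV = 120.5075 / 648.3636 = 0.18586

0.186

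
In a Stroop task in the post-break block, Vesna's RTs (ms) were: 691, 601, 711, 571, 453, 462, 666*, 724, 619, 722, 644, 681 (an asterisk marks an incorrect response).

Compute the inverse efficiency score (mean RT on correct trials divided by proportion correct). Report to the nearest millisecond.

682 ms

Correct trials (n=11): 691, 601, 711, 571, 453, 462, 724, 619, 722, 644, 681
Mean correct RT = 6879/11 = 625.3636 ms
Proportion correct = 11/12
IES = 625.3636 / (11/12) = 682.215 ms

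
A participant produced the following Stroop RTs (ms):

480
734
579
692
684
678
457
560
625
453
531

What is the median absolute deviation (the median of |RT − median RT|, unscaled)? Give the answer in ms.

Sorted: 453, 457, 480, 531, 560, 579, 625, 678, 684, 692, 734 → median = 579
|x − 579|: 99, 155, 0, 113, 105, 99, 122, 19, 46, 126, 48
Sorted deviations: 0, 19, 46, 48, 99, 99, 105, 113, 122, 126, 155 → MAD = 99

99 ms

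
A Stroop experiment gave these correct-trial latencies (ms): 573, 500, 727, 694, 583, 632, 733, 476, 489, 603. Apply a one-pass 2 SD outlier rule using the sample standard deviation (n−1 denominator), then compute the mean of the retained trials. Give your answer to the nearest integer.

601 ms

n = 10, ΣRT = 6010, M = 601.000
Σ(x−M)² = 82392.00; s = √(82392.00/9) = 95.680
Cutoffs: 601.000 ± 2·95.680 → [409.6, 792.4]
No RTs fall outside the cutoffs; all 10 retained. Mean = 6010/10 = 601.000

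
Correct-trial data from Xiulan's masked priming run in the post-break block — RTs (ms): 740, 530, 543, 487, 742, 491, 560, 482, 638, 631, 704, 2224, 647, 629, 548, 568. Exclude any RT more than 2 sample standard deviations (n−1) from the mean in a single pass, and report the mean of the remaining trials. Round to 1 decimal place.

n = 16, ΣRT = 11164, M = 697.750
Σ(x−M)² = 2592581.00; s = √(2592581.00/15) = 415.739
Cutoffs: 697.750 ± 2·415.739 → [-133.7, 1529.2]
Outside: 2224 → excluded.
Retained (n=15): Σ = 8940, mean = 8940/15 = 596.000

596.0 ms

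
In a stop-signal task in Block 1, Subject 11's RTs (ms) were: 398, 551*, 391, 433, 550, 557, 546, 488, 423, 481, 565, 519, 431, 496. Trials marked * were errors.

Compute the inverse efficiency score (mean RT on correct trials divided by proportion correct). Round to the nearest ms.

520 ms

Correct trials (n=13): 398, 391, 433, 550, 557, 546, 488, 423, 481, 565, 519, 431, 496
Mean correct RT = 6278/13 = 482.9231 ms
Proportion correct = 13/14
IES = 482.9231 / (13/14) = 520.071 ms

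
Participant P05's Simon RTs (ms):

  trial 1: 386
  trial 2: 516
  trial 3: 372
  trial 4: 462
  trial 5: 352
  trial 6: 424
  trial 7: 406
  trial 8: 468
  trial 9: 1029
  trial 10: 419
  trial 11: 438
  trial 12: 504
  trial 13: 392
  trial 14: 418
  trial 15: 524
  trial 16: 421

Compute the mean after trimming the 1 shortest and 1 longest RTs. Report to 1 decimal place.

439.3 ms

Sorted: 352, 372, 386, 392, 406, 418, 419, 421, 424, 438, 462, 468, 504, 516, 524, 1029
Drop lowest 1 (352) and highest 1 (1029)
Remaining (n=14): Σ = 6150, mean = 6150/14 = 439.286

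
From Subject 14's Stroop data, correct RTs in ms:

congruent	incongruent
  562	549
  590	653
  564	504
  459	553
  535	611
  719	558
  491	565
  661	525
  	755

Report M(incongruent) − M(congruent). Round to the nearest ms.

13 ms

M(congruent) = 4581/8 = 572.625
M(incongruent) = 5273/9 = 585.889
Difference = 585.889 − 572.625 = 13.264 ms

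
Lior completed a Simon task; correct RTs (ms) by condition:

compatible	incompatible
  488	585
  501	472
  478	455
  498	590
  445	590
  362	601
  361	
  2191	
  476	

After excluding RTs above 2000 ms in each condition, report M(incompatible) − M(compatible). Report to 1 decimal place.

97.7 ms

compatible: exclude 2191
M(compatible) = 3609/8 = 451.125
M(incompatible) = 3293/6 = 548.833
Difference = 548.833 − 451.125 = 97.708 ms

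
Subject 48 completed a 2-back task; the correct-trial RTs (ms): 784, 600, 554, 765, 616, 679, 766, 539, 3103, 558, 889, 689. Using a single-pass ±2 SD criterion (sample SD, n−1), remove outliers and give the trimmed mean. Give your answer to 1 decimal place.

676.3 ms

n = 12, ΣRT = 10542, M = 878.500
Σ(x−M)² = 5528439.00; s = √(5528439.00/11) = 708.933
Cutoffs: 878.500 ± 2·708.933 → [-539.4, 2296.4]
Outside: 3103 → excluded.
Retained (n=11): Σ = 7439, mean = 7439/11 = 676.273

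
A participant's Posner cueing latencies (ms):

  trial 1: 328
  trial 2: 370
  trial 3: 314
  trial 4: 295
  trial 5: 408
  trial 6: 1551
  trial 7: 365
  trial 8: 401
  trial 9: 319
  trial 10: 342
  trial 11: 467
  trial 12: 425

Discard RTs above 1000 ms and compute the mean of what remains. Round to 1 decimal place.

366.7 ms

Excluded: 1551
Retained (n=11): Σ = 4034
Mean = 4034/11 = 366.7273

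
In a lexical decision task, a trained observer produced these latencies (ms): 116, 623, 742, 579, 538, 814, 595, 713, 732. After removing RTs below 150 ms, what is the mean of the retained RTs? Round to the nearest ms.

667 ms

Excluded: 116
Retained (n=8): Σ = 5336
Mean = 5336/8 = 667.0000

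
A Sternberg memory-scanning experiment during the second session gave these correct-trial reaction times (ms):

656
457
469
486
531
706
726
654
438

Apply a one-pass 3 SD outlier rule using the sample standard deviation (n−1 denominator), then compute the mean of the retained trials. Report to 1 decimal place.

569.2 ms

n = 9, ΣRT = 5123, M = 569.222
Σ(x−M)² = 106249.56; s = √(106249.56/8) = 115.244
Cutoffs: 569.222 ± 3·115.244 → [223.5, 915.0]
No RTs fall outside the cutoffs; all 9 retained. Mean = 5123/9 = 569.222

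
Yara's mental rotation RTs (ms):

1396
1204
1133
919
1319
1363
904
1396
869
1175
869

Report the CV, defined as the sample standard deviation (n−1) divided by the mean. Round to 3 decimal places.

n = 11, Σ = 12547, M = 1140.6364
Σ(x−M)² = 469626.545; s = √(469626.545/10) = 216.7087
CV = 216.7087 / 1140.6364 = 0.18999

0.190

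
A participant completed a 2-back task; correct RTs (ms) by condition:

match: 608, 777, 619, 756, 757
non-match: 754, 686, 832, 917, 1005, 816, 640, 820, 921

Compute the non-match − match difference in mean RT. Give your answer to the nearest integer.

M(match) = 3517/5 = 703.400
M(non-match) = 7391/9 = 821.222
Difference = 821.222 − 703.400 = 117.822 ms

118 ms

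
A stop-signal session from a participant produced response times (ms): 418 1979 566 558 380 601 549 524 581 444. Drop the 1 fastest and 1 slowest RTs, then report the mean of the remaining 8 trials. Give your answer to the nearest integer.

Sorted: 380, 418, 444, 524, 549, 558, 566, 581, 601, 1979
Drop lowest 1 (380) and highest 1 (1979)
Remaining (n=8): Σ = 4241, mean = 4241/8 = 530.125

530 ms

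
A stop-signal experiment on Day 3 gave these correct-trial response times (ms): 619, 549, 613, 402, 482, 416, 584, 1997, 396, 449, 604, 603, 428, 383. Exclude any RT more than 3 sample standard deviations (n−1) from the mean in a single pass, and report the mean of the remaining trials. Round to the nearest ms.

502 ms

n = 14, ΣRT = 8525, M = 608.929
Σ(x−M)² = 2181978.93; s = √(2181978.93/13) = 409.688
Cutoffs: 608.929 ± 3·409.688 → [-620.1, 1838.0]
Outside: 1997 → excluded.
Retained (n=13): Σ = 6528, mean = 6528/13 = 502.154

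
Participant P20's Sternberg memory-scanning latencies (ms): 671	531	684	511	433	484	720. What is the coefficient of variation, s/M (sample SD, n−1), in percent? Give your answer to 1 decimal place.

n = 7, Σ = 4034, M = 576.2857
Σ(x−M)² = 76587.429; s = √(76587.429/6) = 112.9804
CV = 112.9804 / 576.2857 = 0.19605 = 19.605%

19.6%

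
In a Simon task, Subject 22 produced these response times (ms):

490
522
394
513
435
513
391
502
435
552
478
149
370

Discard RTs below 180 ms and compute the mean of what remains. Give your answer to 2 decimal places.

Excluded: 149
Retained (n=12): Σ = 5595
Mean = 5595/12 = 466.2500

466.25 ms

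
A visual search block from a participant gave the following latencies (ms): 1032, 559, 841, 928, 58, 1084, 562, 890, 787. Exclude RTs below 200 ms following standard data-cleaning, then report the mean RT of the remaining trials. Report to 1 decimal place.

Excluded: 58
Retained (n=8): Σ = 6683
Mean = 6683/8 = 835.3750

835.4 ms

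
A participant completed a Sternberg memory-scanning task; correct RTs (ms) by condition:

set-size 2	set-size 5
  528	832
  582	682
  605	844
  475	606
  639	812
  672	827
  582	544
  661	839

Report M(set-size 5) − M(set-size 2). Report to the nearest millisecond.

M(set-size 2) = 4744/8 = 593.000
M(set-size 5) = 5986/8 = 748.250
Difference = 748.250 − 593.000 = 155.250 ms

155 ms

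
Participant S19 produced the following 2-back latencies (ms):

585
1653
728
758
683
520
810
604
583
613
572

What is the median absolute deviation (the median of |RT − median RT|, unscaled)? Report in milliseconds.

70 ms

Sorted: 520, 572, 583, 585, 604, 613, 683, 728, 758, 810, 1653 → median = 613
|x − 613|: 28, 1040, 115, 145, 70, 93, 197, 9, 30, 0, 41
Sorted deviations: 0, 9, 28, 30, 41, 70, 93, 115, 145, 197, 1040 → MAD = 70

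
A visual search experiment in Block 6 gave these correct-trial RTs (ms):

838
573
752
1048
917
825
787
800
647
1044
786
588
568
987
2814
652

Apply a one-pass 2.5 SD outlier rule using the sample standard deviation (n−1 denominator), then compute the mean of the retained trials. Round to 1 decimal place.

787.5 ms

n = 16, ΣRT = 14626, M = 914.125
Σ(x−M)² = 4217849.75; s = √(4217849.75/15) = 530.273
Cutoffs: 914.125 ± 2.5·530.273 → [-411.6, 2239.8]
Outside: 2814 → excluded.
Retained (n=15): Σ = 11812, mean = 11812/15 = 787.467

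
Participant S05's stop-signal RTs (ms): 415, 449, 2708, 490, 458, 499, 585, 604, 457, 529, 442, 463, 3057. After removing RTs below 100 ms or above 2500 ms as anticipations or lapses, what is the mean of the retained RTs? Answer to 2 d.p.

490.09 ms

Excluded: 2708, 3057
Retained (n=11): Σ = 5391
Mean = 5391/11 = 490.0909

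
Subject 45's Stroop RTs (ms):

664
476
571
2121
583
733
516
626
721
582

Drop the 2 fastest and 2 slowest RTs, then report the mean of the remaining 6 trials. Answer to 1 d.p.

624.5 ms

Sorted: 476, 516, 571, 582, 583, 626, 664, 721, 733, 2121
Drop lowest 2 (476, 516) and highest 2 (733, 2121)
Remaining (n=6): Σ = 3747, mean = 3747/6 = 624.500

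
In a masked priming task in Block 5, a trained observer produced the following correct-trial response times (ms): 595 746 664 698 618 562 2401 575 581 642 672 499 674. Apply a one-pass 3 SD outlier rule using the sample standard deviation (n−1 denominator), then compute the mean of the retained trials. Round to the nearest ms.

627 ms

n = 13, ΣRT = 9927, M = 763.615
Σ(x−M)² = 2956011.08; s = √(2956011.08/12) = 496.321
Cutoffs: 763.615 ± 3·496.321 → [-725.3, 2252.6]
Outside: 2401 → excluded.
Retained (n=12): Σ = 7526, mean = 7526/12 = 627.167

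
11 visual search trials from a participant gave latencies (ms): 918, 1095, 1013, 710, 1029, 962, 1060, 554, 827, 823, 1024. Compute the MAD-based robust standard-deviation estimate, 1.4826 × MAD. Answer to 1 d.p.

145.3 ms

Sorted: 554, 710, 823, 827, 918, 962, 1013, 1024, 1029, 1060, 1095 → median = 962
|x − 962| sorted: 0, 44, 51, 62, 67, 98, 133, 135, 139, 252, 408 → MAD = 98
Robust SD ≈ 1.4826 × 98 = 145.295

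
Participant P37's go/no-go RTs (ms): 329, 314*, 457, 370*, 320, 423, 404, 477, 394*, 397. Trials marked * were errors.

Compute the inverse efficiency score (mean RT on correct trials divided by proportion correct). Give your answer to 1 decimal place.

572.9 ms

Correct trials (n=7): 329, 457, 320, 423, 404, 477, 397
Mean correct RT = 2807/7 = 401.0000 ms
Proportion correct = 7/10
IES = 401.0000 / (7/10) = 572.857 ms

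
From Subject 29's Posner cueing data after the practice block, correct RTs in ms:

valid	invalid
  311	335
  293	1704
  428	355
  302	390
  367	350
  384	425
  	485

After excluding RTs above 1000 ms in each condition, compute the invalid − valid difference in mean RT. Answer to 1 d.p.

42.5 ms

invalid: exclude 1704
M(valid) = 2085/6 = 347.500
M(invalid) = 2340/6 = 390.000
Difference = 390.000 − 347.500 = 42.500 ms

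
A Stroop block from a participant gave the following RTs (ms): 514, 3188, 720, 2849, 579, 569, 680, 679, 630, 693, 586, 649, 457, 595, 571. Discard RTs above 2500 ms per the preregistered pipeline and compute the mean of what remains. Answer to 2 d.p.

609.38 ms

Excluded: 2849, 3188
Retained (n=13): Σ = 7922
Mean = 7922/13 = 609.3846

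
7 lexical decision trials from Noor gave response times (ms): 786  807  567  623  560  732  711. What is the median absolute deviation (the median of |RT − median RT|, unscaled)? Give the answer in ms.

Sorted: 560, 567, 623, 711, 732, 786, 807 → median = 711
|x − 711|: 75, 96, 144, 88, 151, 21, 0
Sorted deviations: 0, 21, 75, 88, 96, 144, 151 → MAD = 88

88 ms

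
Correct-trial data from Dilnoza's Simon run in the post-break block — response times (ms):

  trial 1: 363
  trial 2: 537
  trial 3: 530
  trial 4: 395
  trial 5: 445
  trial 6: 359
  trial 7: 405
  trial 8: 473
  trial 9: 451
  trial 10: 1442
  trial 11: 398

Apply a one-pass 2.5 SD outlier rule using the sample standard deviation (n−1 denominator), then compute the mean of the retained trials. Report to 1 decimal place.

435.6 ms

n = 11, ΣRT = 5798, M = 527.091
Σ(x−M)² = 956818.91; s = √(956818.91/10) = 309.325
Cutoffs: 527.091 ± 2.5·309.325 → [-246.2, 1300.4]
Outside: 1442 → excluded.
Retained (n=10): Σ = 4356, mean = 4356/10 = 435.600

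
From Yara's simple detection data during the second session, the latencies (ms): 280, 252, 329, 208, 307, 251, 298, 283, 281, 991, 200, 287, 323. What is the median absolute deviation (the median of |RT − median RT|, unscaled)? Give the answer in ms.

Sorted: 200, 208, 251, 252, 280, 281, 283, 287, 298, 307, 323, 329, 991 → median = 283
|x − 283|: 3, 31, 46, 75, 24, 32, 15, 0, 2, 708, 83, 4, 40
Sorted deviations: 0, 2, 3, 4, 15, 24, 31, 32, 40, 46, 75, 83, 708 → MAD = 31

31 ms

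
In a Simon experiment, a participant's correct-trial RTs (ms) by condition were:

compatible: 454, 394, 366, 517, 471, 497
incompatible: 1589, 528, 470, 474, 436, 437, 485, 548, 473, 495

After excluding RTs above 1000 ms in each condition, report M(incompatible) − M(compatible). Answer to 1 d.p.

33.1 ms

incompatible: exclude 1589
M(compatible) = 2699/6 = 449.833
M(incompatible) = 4346/9 = 482.889
Difference = 482.889 − 449.833 = 33.056 ms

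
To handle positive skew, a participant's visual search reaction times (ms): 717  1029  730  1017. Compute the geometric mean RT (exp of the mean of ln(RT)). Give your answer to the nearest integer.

ln(RT): 6.5751, 6.9363, 6.5930, 6.9246
Mean ln(RT) = 27.0291/4 = 6.75727
Geometric mean = exp(6.75727) = 860.29 ms

860 ms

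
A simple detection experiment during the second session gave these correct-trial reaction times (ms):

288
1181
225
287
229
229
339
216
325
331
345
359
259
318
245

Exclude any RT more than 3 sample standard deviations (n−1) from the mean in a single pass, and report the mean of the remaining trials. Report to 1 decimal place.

n = 15, ΣRT = 5176, M = 345.067
Σ(x−M)² = 782414.93; s = √(782414.93/14) = 236.404
Cutoffs: 345.067 ± 3·236.404 → [-364.1, 1054.3]
Outside: 1181 → excluded.
Retained (n=14): Σ = 3995, mean = 3995/14 = 285.357

285.4 ms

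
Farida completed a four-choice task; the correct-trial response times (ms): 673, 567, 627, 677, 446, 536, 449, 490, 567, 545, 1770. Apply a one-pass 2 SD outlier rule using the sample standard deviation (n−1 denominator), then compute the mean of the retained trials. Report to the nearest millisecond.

558 ms

n = 11, ΣRT = 7347, M = 667.909
Σ(x−M)² = 1398074.91; s = √(1398074.91/10) = 373.908
Cutoffs: 667.909 ± 2·373.908 → [-79.9, 1415.7]
Outside: 1770 → excluded.
Retained (n=10): Σ = 5577, mean = 5577/10 = 557.700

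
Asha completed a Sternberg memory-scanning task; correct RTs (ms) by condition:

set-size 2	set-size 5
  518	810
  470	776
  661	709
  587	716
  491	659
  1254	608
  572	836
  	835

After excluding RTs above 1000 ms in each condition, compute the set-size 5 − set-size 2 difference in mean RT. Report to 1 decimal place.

set-size 2: exclude 1254
M(set-size 2) = 3299/6 = 549.833
M(set-size 5) = 5949/8 = 743.625
Difference = 743.625 − 549.833 = 193.792 ms

193.8 ms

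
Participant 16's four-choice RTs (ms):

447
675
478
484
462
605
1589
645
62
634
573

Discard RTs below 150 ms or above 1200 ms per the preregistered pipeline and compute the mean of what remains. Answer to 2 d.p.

Excluded: 62, 1589
Retained (n=9): Σ = 5003
Mean = 5003/9 = 555.8889

555.89 ms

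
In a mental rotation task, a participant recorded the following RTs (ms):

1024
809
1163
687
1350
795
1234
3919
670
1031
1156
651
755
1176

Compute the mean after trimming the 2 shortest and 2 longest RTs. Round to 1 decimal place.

Sorted: 651, 670, 687, 755, 795, 809, 1024, 1031, 1156, 1163, 1176, 1234, 1350, 3919
Drop lowest 2 (651, 670) and highest 2 (1350, 3919)
Remaining (n=10): Σ = 9830, mean = 9830/10 = 983.000

983.0 ms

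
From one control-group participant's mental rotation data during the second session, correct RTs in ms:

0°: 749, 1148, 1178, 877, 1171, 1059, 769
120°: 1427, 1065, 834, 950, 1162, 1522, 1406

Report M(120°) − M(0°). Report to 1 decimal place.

202.1 ms

M(0°) = 6951/7 = 993.000
M(120°) = 8366/7 = 1195.143
Difference = 1195.143 − 993.000 = 202.143 ms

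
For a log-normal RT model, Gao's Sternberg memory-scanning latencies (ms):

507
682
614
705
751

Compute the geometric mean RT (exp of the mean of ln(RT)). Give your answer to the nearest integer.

646 ms

ln(RT): 6.2285, 6.5250, 6.4200, 6.5582, 6.6214
Mean ln(RT) = 32.3531/5 = 6.47063
Geometric mean = exp(6.47063) = 645.89 ms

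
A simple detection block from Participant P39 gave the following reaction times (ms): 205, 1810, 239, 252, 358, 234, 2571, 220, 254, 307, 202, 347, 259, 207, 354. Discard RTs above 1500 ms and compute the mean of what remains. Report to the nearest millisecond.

264 ms

Excluded: 1810, 2571
Retained (n=13): Σ = 3438
Mean = 3438/13 = 264.4615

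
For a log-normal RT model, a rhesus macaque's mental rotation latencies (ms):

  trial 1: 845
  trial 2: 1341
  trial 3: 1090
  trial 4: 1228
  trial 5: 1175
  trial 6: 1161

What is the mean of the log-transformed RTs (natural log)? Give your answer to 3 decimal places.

7.029

ln(RT): 6.7393, 7.2012, 6.9939, 7.1131, 7.0690, 7.0570
Σ ln(RT) = 42.1736
Mean = 42.1736/6 = 7.02894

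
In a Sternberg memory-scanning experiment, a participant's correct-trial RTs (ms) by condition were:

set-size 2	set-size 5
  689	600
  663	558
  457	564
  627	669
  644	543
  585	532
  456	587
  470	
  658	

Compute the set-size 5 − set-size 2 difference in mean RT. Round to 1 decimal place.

M(set-size 2) = 5249/9 = 583.222
M(set-size 5) = 4053/7 = 579.000
Difference = 579.000 − 583.222 = -4.222 ms

-4.2 ms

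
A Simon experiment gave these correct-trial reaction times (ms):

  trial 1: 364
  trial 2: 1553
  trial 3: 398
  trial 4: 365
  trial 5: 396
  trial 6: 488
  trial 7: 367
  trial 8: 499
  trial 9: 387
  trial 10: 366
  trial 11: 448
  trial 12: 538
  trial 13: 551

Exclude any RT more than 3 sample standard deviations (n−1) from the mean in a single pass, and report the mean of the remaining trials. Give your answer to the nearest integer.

n = 13, ΣRT = 6720, M = 516.923
Σ(x−M)² = 1218334.92; s = √(1218334.92/12) = 318.634
Cutoffs: 516.923 ± 3·318.634 → [-439.0, 1472.8]
Outside: 1553 → excluded.
Retained (n=12): Σ = 5167, mean = 5167/12 = 430.583

431 ms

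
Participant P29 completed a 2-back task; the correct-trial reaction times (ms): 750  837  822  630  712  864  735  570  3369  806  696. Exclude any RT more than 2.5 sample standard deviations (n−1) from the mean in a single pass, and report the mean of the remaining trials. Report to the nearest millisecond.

742 ms

n = 11, ΣRT = 10791, M = 981.000
Σ(x−M)² = 6352460.00; s = √(6352460.00/10) = 797.023
Cutoffs: 981.000 ± 2.5·797.023 → [-1011.6, 2973.6]
Outside: 3369 → excluded.
Retained (n=10): Σ = 7422, mean = 7422/10 = 742.200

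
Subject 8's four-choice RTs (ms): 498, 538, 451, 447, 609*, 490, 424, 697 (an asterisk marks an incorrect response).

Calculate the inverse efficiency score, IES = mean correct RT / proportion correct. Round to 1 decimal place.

Correct trials (n=7): 498, 538, 451, 447, 490, 424, 697
Mean correct RT = 3545/7 = 506.4286 ms
Proportion correct = 7/8
IES = 506.4286 / (7/8) = 578.776 ms

578.8 ms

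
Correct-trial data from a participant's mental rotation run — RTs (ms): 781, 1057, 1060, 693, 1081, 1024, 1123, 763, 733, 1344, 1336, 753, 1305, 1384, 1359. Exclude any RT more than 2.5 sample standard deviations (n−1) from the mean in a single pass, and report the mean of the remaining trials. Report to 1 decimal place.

1053.1 ms

n = 15, ΣRT = 15796, M = 1053.067
Σ(x−M)² = 918144.93; s = √(918144.93/14) = 256.089
Cutoffs: 1053.067 ± 2.5·256.089 → [412.8, 1693.3]
No RTs fall outside the cutoffs; all 15 retained. Mean = 15796/15 = 1053.067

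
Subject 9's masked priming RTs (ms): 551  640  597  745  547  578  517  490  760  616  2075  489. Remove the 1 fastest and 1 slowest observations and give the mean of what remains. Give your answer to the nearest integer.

Sorted: 489, 490, 517, 547, 551, 578, 597, 616, 640, 745, 760, 2075
Drop lowest 1 (489) and highest 1 (2075)
Remaining (n=10): Σ = 6041, mean = 6041/10 = 604.100

604 ms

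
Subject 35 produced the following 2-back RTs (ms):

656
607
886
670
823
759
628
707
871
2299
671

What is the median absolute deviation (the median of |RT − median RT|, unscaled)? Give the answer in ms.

Sorted: 607, 628, 656, 670, 671, 707, 759, 823, 871, 886, 2299 → median = 707
|x − 707|: 51, 100, 179, 37, 116, 52, 79, 0, 164, 1592, 36
Sorted deviations: 0, 36, 37, 51, 52, 79, 100, 116, 164, 179, 1592 → MAD = 79

79 ms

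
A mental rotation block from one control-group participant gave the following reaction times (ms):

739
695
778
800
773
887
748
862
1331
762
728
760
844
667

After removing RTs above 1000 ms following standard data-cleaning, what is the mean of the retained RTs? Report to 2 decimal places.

Excluded: 1331
Retained (n=13): Σ = 10043
Mean = 10043/13 = 772.5385

772.54 ms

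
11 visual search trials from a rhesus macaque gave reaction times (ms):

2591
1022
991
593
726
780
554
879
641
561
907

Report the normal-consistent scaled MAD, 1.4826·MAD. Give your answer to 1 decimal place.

Sorted: 554, 561, 593, 641, 726, 780, 879, 907, 991, 1022, 2591 → median = 780
|x − 780| sorted: 0, 54, 99, 127, 139, 187, 211, 219, 226, 242, 1811 → MAD = 187
Robust SD ≈ 1.4826 × 187 = 277.246

277.2 ms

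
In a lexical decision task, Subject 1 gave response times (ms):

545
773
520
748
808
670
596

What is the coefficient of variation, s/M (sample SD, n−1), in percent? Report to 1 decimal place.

17.3%

n = 7, Σ = 4660, M = 665.7143
Σ(x−M)² = 79209.429; s = √(79209.429/6) = 114.8981
CV = 114.8981 / 665.7143 = 0.17259 = 17.259%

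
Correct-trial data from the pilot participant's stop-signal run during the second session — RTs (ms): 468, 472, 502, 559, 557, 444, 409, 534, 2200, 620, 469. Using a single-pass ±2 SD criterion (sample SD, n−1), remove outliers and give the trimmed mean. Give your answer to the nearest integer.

n = 11, ΣRT = 7234, M = 657.636
Σ(x−M)² = 2653134.55; s = √(2653134.55/10) = 515.086
Cutoffs: 657.636 ± 2·515.086 → [-372.5, 1687.8]
Outside: 2200 → excluded.
Retained (n=10): Σ = 5034, mean = 5034/10 = 503.400

503 ms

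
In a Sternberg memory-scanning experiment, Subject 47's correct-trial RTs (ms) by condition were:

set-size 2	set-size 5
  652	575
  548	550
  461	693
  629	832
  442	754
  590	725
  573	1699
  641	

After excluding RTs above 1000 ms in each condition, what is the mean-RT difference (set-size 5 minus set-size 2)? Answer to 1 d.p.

121.2 ms

set-size 5: exclude 1699
M(set-size 2) = 4536/8 = 567.000
M(set-size 5) = 4129/6 = 688.167
Difference = 688.167 − 567.000 = 121.167 ms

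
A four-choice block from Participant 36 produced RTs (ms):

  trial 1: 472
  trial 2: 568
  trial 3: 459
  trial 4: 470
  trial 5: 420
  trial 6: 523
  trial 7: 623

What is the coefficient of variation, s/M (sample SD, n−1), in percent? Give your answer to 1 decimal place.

n = 7, Σ = 3535, M = 505.0000
Σ(x−M)² = 29872.000; s = √(29872.000/6) = 70.5597
CV = 70.5597 / 505.0000 = 0.13972 = 13.972%

14.0%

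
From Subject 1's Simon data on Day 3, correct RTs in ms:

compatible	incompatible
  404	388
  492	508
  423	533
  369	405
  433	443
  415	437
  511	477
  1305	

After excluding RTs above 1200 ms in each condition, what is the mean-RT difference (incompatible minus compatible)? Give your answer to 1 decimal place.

20.6 ms

compatible: exclude 1305
M(compatible) = 3047/7 = 435.286
M(incompatible) = 3191/7 = 455.857
Difference = 455.857 − 435.286 = 20.571 ms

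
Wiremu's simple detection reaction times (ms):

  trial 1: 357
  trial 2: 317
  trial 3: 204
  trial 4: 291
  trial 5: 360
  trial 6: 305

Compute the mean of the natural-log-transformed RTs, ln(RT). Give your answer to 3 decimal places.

5.706

ln(RT): 5.8777, 5.7589, 5.3181, 5.6733, 5.8861, 5.7203
Σ ln(RT) = 34.2345
Mean = 34.2345/6 = 5.70575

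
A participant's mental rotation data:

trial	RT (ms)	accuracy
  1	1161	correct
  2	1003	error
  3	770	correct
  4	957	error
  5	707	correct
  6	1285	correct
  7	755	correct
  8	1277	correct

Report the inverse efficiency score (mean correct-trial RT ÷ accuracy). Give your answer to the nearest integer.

Correct trials (n=6): 1161, 770, 707, 1285, 755, 1277
Mean correct RT = 5955/6 = 992.5000 ms
Proportion correct = 6/8
IES = 992.5000 / (6/8) = 1323.333 ms

1323 ms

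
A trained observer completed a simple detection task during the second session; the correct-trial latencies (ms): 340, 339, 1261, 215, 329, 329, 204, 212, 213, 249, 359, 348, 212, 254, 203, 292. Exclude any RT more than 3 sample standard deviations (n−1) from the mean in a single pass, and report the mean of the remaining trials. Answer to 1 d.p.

n = 16, ΣRT = 5359, M = 334.938
Σ(x−M)² = 968266.94; s = √(968266.94/15) = 254.069
Cutoffs: 334.938 ± 3·254.069 → [-427.3, 1097.1]
Outside: 1261 → excluded.
Retained (n=15): Σ = 4098, mean = 4098/15 = 273.200

273.2 ms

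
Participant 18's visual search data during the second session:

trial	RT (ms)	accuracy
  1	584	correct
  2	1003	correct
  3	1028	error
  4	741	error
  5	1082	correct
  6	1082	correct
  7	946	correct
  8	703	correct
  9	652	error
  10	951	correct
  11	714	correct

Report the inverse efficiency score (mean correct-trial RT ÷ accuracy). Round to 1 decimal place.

1214.3 ms

Correct trials (n=8): 584, 1003, 1082, 1082, 946, 703, 951, 714
Mean correct RT = 7065/8 = 883.1250 ms
Proportion correct = 8/11
IES = 883.1250 / (8/11) = 1214.297 ms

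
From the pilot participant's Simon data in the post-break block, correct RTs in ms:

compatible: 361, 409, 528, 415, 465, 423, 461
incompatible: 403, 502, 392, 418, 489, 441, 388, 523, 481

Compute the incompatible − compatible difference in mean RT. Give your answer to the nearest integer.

M(compatible) = 3062/7 = 437.429
M(incompatible) = 4037/9 = 448.556
Difference = 448.556 − 437.429 = 11.127 ms

11 ms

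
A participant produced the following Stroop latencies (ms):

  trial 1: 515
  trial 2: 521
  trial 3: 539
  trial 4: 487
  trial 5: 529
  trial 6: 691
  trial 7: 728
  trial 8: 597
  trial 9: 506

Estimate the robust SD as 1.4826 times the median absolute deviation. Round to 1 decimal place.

34.1 ms

Sorted: 487, 506, 515, 521, 529, 539, 597, 691, 728 → median = 529
|x − 529| sorted: 0, 8, 10, 14, 23, 42, 68, 162, 199 → MAD = 23
Robust SD ≈ 1.4826 × 23 = 34.100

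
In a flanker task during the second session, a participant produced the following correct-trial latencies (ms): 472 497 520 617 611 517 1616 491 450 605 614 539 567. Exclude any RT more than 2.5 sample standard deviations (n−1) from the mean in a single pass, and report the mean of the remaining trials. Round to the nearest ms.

n = 13, ΣRT = 8116, M = 624.308
Σ(x−M)² = 1104678.77; s = √(1104678.77/12) = 303.408
Cutoffs: 624.308 ± 2.5·303.408 → [-134.2, 1382.8]
Outside: 1616 → excluded.
Retained (n=12): Σ = 6500, mean = 6500/12 = 541.667

542 ms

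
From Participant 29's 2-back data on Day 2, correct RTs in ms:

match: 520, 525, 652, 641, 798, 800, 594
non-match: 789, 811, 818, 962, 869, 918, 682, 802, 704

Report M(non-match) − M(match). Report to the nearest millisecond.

M(match) = 4530/7 = 647.143
M(non-match) = 7355/9 = 817.222
Difference = 817.222 − 647.143 = 170.079 ms

170 ms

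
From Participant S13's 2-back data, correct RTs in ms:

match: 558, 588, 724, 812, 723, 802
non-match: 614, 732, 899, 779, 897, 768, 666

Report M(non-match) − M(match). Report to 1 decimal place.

63.8 ms

M(match) = 4207/6 = 701.167
M(non-match) = 5355/7 = 765.000
Difference = 765.000 − 701.167 = 63.833 ms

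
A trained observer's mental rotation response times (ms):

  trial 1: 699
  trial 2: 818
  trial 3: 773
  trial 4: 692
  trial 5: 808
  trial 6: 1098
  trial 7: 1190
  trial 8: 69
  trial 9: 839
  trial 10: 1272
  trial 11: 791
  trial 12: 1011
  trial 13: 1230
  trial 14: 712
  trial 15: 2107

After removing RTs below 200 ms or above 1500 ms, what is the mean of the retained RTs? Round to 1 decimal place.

917.9 ms

Excluded: 69, 2107
Retained (n=13): Σ = 11933
Mean = 11933/13 = 917.9231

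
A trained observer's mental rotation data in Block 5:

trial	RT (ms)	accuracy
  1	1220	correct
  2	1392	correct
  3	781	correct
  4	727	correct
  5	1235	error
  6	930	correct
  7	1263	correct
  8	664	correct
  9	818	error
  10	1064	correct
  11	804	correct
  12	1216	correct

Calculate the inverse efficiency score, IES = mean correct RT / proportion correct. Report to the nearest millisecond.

Correct trials (n=10): 1220, 1392, 781, 727, 930, 1263, 664, 1064, 804, 1216
Mean correct RT = 10061/10 = 1006.1000 ms
Proportion correct = 10/12
IES = 1006.1000 / (10/12) = 1207.320 ms

1207 ms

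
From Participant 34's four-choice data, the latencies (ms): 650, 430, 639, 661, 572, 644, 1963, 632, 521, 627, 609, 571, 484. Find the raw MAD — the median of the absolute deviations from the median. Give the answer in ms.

34 ms

Sorted: 430, 484, 521, 571, 572, 609, 627, 632, 639, 644, 650, 661, 1963 → median = 627
|x − 627|: 23, 197, 12, 34, 55, 17, 1336, 5, 106, 0, 18, 56, 143
Sorted deviations: 0, 5, 12, 17, 18, 23, 34, 55, 56, 106, 143, 197, 1336 → MAD = 34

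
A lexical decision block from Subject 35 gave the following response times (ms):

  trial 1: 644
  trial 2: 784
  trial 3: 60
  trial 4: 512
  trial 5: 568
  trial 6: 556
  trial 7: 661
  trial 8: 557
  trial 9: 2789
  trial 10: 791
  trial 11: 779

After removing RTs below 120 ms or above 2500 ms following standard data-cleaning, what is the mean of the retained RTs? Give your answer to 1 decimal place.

Excluded: 60, 2789
Retained (n=9): Σ = 5852
Mean = 5852/9 = 650.2222

650.2 ms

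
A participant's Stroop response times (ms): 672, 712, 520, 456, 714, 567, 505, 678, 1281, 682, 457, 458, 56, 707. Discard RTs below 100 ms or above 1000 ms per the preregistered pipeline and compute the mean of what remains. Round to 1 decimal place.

594.0 ms

Excluded: 56, 1281
Retained (n=12): Σ = 7128
Mean = 7128/12 = 594.0000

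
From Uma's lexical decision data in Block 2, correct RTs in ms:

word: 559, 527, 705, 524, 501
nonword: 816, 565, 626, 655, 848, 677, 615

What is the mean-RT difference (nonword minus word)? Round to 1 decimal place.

M(word) = 2816/5 = 563.200
M(nonword) = 4802/7 = 686.000
Difference = 686.000 − 563.200 = 122.800 ms

122.8 ms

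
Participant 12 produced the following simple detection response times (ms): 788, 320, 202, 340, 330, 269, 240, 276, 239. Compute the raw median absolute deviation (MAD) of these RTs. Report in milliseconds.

Sorted: 202, 239, 240, 269, 276, 320, 330, 340, 788 → median = 276
|x − 276|: 512, 44, 74, 64, 54, 7, 36, 0, 37
Sorted deviations: 0, 7, 36, 37, 44, 54, 64, 74, 512 → MAD = 44

44 ms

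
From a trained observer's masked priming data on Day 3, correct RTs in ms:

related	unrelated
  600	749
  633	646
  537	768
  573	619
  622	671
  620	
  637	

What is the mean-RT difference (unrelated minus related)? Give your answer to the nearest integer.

M(related) = 4222/7 = 603.143
M(unrelated) = 3453/5 = 690.600
Difference = 690.600 − 603.143 = 87.457 ms

87 ms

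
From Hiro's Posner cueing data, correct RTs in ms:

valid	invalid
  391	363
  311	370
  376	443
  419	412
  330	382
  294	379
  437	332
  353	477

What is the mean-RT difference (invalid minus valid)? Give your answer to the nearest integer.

31 ms

M(valid) = 2911/8 = 363.875
M(invalid) = 3158/8 = 394.750
Difference = 394.750 − 363.875 = 30.875 ms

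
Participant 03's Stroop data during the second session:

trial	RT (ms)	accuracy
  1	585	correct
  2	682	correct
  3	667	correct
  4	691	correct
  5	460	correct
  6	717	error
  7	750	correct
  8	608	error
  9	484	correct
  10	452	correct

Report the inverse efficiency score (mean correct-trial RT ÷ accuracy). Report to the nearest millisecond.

745 ms

Correct trials (n=8): 585, 682, 667, 691, 460, 750, 484, 452
Mean correct RT = 4771/8 = 596.3750 ms
Proportion correct = 8/10
IES = 596.3750 / (8/10) = 745.469 ms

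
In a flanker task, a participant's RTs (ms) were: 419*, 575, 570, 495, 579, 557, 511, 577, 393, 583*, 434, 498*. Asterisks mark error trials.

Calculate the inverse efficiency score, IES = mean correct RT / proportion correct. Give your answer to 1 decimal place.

695.0 ms

Correct trials (n=9): 575, 570, 495, 579, 557, 511, 577, 393, 434
Mean correct RT = 4691/9 = 521.2222 ms
Proportion correct = 9/12
IES = 521.2222 / (9/12) = 694.963 ms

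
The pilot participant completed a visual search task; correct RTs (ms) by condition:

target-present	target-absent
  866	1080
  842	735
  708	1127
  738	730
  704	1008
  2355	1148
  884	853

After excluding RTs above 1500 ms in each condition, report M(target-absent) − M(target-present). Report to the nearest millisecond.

target-present: exclude 2355
M(target-present) = 4742/6 = 790.333
M(target-absent) = 6681/7 = 954.429
Difference = 954.429 − 790.333 = 164.095 ms

164 ms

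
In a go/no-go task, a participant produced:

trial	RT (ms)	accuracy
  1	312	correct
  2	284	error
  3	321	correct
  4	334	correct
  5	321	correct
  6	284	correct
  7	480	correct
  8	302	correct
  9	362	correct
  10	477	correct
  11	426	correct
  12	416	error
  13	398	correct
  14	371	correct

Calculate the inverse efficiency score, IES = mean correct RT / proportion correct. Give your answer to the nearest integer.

427 ms

Correct trials (n=12): 312, 321, 334, 321, 284, 480, 302, 362, 477, 426, 398, 371
Mean correct RT = 4388/12 = 365.6667 ms
Proportion correct = 12/14
IES = 365.6667 / (12/14) = 426.611 ms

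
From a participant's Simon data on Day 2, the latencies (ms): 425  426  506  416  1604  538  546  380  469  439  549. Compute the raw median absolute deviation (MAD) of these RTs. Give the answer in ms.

53 ms

Sorted: 380, 416, 425, 426, 439, 469, 506, 538, 546, 549, 1604 → median = 469
|x − 469|: 44, 43, 37, 53, 1135, 69, 77, 89, 0, 30, 80
Sorted deviations: 0, 30, 37, 43, 44, 53, 69, 77, 80, 89, 1135 → MAD = 53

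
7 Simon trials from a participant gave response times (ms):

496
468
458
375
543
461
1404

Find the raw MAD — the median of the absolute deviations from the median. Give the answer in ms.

28 ms

Sorted: 375, 458, 461, 468, 496, 543, 1404 → median = 468
|x − 468|: 28, 0, 10, 93, 75, 7, 936
Sorted deviations: 0, 7, 10, 28, 75, 93, 936 → MAD = 28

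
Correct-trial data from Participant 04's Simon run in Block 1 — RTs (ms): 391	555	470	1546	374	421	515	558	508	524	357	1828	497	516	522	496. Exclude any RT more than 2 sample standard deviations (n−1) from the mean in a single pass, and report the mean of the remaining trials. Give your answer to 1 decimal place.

478.9 ms

n = 16, ΣRT = 10078, M = 629.875
Σ(x−M)² = 2651185.75; s = √(2651185.75/15) = 420.411
Cutoffs: 629.875 ± 2·420.411 → [-210.9, 1470.7]
Outside: 1546, 1828 → excluded.
Retained (n=14): Σ = 6704, mean = 6704/14 = 478.857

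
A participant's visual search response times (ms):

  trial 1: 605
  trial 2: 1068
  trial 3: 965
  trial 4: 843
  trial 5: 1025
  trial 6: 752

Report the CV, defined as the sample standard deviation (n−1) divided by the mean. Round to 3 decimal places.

n = 6, Σ = 5258, M = 876.3333
Σ(x−M)² = 156891.333; s = √(156891.333/5) = 177.1391
CV = 177.1391 / 876.3333 = 0.20214

0.202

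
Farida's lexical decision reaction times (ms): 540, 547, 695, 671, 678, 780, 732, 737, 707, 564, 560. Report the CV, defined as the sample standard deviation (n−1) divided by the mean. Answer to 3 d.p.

0.133

n = 11, Σ = 7211, M = 655.5455
Σ(x−M)² = 75558.727; s = √(75558.727/10) = 86.9245
CV = 86.9245 / 655.5455 = 0.13260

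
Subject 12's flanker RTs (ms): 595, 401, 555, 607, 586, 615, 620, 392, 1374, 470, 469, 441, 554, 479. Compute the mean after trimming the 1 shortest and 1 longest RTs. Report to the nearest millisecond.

533 ms

Sorted: 392, 401, 441, 469, 470, 479, 554, 555, 586, 595, 607, 615, 620, 1374
Drop lowest 1 (392) and highest 1 (1374)
Remaining (n=12): Σ = 6392, mean = 6392/12 = 532.667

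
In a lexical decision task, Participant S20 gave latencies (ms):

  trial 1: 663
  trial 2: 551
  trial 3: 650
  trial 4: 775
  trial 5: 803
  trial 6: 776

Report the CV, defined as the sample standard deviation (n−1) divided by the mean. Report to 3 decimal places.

0.139

n = 6, Σ = 4218, M = 703.0000
Σ(x−M)² = 48026.000; s = √(48026.000/5) = 98.0061
CV = 98.0061 / 703.0000 = 0.13941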